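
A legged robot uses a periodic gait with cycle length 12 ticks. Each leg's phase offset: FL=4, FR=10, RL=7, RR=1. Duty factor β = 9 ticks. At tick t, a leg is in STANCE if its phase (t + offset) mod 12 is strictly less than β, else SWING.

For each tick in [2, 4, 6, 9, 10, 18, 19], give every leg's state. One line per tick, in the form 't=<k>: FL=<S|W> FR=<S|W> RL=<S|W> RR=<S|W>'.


t=2: FL=S FR=S RL=W RR=S
t=4: FL=S FR=S RL=W RR=S
t=6: FL=W FR=S RL=S RR=S
t=9: FL=S FR=S RL=S RR=W
t=10: FL=S FR=S RL=S RR=W
t=18: FL=W FR=S RL=S RR=S
t=19: FL=W FR=S RL=S RR=S

t=2: phase=(6,0,9,3) vs β=9 → FL=S FR=S RL=W RR=S
t=4: phase=(8,2,11,5) vs β=9 → FL=S FR=S RL=W RR=S
t=6: phase=(10,4,1,7) vs β=9 → FL=W FR=S RL=S RR=S
t=9: phase=(1,7,4,10) vs β=9 → FL=S FR=S RL=S RR=W
t=10: phase=(2,8,5,11) vs β=9 → FL=S FR=S RL=S RR=W
t=18: phase=(10,4,1,7) vs β=9 → FL=W FR=S RL=S RR=S
t=19: phase=(11,5,2,8) vs β=9 → FL=W FR=S RL=S RR=S


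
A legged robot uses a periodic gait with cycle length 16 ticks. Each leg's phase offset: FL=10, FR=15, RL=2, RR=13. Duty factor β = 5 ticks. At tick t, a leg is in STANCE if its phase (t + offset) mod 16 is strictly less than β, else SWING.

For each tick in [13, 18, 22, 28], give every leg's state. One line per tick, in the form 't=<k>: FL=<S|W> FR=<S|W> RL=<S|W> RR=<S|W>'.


t=13: FL=W FR=W RL=W RR=W
t=18: FL=W FR=S RL=S RR=W
t=22: FL=S FR=W RL=W RR=S
t=28: FL=W FR=W RL=W RR=W

t=13: phase=(7,12,15,10) vs β=5 → FL=W FR=W RL=W RR=W
t=18: phase=(12,1,4,15) vs β=5 → FL=W FR=S RL=S RR=W
t=22: phase=(0,5,8,3) vs β=5 → FL=S FR=W RL=W RR=S
t=28: phase=(6,11,14,9) vs β=5 → FL=W FR=W RL=W RR=W


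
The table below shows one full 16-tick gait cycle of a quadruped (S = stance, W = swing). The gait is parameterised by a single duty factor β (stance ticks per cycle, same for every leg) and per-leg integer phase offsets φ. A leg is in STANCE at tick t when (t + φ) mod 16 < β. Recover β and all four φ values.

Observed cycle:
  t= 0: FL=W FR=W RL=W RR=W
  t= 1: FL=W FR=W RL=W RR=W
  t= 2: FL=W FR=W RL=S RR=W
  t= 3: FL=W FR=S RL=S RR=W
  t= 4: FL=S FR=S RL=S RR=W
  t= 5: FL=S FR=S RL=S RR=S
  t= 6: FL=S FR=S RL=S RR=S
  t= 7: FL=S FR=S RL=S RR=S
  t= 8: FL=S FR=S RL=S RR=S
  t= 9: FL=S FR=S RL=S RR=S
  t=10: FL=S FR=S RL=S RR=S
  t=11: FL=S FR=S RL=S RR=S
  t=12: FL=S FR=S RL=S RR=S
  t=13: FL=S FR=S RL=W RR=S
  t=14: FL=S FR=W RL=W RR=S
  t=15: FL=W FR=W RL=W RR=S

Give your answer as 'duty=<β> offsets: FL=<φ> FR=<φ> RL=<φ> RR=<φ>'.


duty β = stance ticks per leg = 11
FL: stance ticks = 11; W→S at t=4 → φ=12
FR: stance ticks = 11; W→S at t=3 → φ=13
RL: stance ticks = 11; W→S at t=2 → φ=14
RR: stance ticks = 11; W→S at t=5 → φ=11

duty=11 offsets: FL=12 FR=13 RL=14 RR=11


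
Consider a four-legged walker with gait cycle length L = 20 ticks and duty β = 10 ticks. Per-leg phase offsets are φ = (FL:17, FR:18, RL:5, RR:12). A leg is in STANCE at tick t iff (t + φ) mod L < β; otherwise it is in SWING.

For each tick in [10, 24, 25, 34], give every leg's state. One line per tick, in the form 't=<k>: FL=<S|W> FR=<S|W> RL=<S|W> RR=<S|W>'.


t=10: phase=(7,8,15,2) vs β=10 → FL=S FR=S RL=W RR=S
t=24: phase=(1,2,9,16) vs β=10 → FL=S FR=S RL=S RR=W
t=25: phase=(2,3,10,17) vs β=10 → FL=S FR=S RL=W RR=W
t=34: phase=(11,12,19,6) vs β=10 → FL=W FR=W RL=W RR=S

t=10: FL=S FR=S RL=W RR=S
t=24: FL=S FR=S RL=S RR=W
t=25: FL=S FR=S RL=W RR=W
t=34: FL=W FR=W RL=W RR=S


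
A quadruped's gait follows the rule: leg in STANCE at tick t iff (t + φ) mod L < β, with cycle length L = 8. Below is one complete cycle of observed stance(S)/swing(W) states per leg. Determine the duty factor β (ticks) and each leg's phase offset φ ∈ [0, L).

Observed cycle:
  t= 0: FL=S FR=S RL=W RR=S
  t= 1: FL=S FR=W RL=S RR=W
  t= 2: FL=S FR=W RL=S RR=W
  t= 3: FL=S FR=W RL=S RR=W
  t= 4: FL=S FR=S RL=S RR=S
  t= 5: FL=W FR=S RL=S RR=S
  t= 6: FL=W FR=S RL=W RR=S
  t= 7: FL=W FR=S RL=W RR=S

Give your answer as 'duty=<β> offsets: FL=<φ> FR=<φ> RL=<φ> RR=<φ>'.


duty=5 offsets: FL=0 FR=4 RL=7 RR=4

duty β = stance ticks per leg = 5
FL: stance ticks = 5; W→S at t=0 → φ=0
FR: stance ticks = 5; W→S at t=4 → φ=4
RL: stance ticks = 5; W→S at t=1 → φ=7
RR: stance ticks = 5; W→S at t=4 → φ=4


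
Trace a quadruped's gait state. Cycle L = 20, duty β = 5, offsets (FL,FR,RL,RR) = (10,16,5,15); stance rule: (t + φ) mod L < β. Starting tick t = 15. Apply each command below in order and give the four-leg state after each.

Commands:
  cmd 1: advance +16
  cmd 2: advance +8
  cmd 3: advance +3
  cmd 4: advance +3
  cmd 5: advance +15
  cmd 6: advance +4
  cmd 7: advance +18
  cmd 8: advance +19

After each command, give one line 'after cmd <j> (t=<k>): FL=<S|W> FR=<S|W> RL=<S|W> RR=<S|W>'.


start t=15: FL=W FR=W RL=S RR=W
cmd 1: advance +16 → t=31, phase=(1,7,16,6) → FL=S FR=W RL=W RR=W
cmd 2: advance +8 → t=39, phase=(9,15,4,14) → FL=W FR=W RL=S RR=W
cmd 3: advance +3 → t=42, phase=(12,18,7,17) → FL=W FR=W RL=W RR=W
cmd 4: advance +3 → t=45, phase=(15,1,10,0) → FL=W FR=S RL=W RR=S
cmd 5: advance +15 → t=60, phase=(10,16,5,15) → FL=W FR=W RL=W RR=W
cmd 6: advance +4 → t=64, phase=(14,0,9,19) → FL=W FR=S RL=W RR=W
cmd 7: advance +18 → t=82, phase=(12,18,7,17) → FL=W FR=W RL=W RR=W
cmd 8: advance +19 → t=101, phase=(11,17,6,16) → FL=W FR=W RL=W RR=W

after cmd 1 (t=31): FL=S FR=W RL=W RR=W
after cmd 2 (t=39): FL=W FR=W RL=S RR=W
after cmd 3 (t=42): FL=W FR=W RL=W RR=W
after cmd 4 (t=45): FL=W FR=S RL=W RR=S
after cmd 5 (t=60): FL=W FR=W RL=W RR=W
after cmd 6 (t=64): FL=W FR=S RL=W RR=W
after cmd 7 (t=82): FL=W FR=W RL=W RR=W
after cmd 8 (t=101): FL=W FR=W RL=W RR=W


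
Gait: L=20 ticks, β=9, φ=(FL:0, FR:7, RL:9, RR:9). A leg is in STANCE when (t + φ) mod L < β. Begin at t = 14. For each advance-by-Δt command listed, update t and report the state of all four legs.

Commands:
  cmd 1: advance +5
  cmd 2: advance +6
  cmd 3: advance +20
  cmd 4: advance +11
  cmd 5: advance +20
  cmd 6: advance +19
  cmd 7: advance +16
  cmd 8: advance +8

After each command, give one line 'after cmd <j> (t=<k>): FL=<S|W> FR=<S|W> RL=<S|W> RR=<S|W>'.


start t=14: FL=W FR=S RL=S RR=S
cmd 1: advance +5 → t=19, phase=(19,6,8,8) → FL=W FR=S RL=S RR=S
cmd 2: advance +6 → t=25, phase=(5,12,14,14) → FL=S FR=W RL=W RR=W
cmd 3: advance +20 → t=45, phase=(5,12,14,14) → FL=S FR=W RL=W RR=W
cmd 4: advance +11 → t=56, phase=(16,3,5,5) → FL=W FR=S RL=S RR=S
cmd 5: advance +20 → t=76, phase=(16,3,5,5) → FL=W FR=S RL=S RR=S
cmd 6: advance +19 → t=95, phase=(15,2,4,4) → FL=W FR=S RL=S RR=S
cmd 7: advance +16 → t=111, phase=(11,18,0,0) → FL=W FR=W RL=S RR=S
cmd 8: advance +8 → t=119, phase=(19,6,8,8) → FL=W FR=S RL=S RR=S

after cmd 1 (t=19): FL=W FR=S RL=S RR=S
after cmd 2 (t=25): FL=S FR=W RL=W RR=W
after cmd 3 (t=45): FL=S FR=W RL=W RR=W
after cmd 4 (t=56): FL=W FR=S RL=S RR=S
after cmd 5 (t=76): FL=W FR=S RL=S RR=S
after cmd 6 (t=95): FL=W FR=S RL=S RR=S
after cmd 7 (t=111): FL=W FR=W RL=S RR=S
after cmd 8 (t=119): FL=W FR=S RL=S RR=S


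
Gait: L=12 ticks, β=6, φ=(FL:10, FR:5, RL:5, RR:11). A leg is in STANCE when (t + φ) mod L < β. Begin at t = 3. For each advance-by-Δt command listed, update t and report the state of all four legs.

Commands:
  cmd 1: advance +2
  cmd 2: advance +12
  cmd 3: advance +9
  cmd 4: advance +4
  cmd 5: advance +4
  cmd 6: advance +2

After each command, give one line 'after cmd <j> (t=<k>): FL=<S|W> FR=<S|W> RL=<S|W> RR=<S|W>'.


after cmd 1 (t=5): FL=S FR=W RL=W RR=S
after cmd 2 (t=17): FL=S FR=W RL=W RR=S
after cmd 3 (t=26): FL=S FR=W RL=W RR=S
after cmd 4 (t=30): FL=S FR=W RL=W RR=S
after cmd 5 (t=34): FL=W FR=S RL=S RR=W
after cmd 6 (t=36): FL=W FR=S RL=S RR=W

start t=3: FL=S FR=W RL=W RR=S
cmd 1: advance +2 → t=5, phase=(3,10,10,4) → FL=S FR=W RL=W RR=S
cmd 2: advance +12 → t=17, phase=(3,10,10,4) → FL=S FR=W RL=W RR=S
cmd 3: advance +9 → t=26, phase=(0,7,7,1) → FL=S FR=W RL=W RR=S
cmd 4: advance +4 → t=30, phase=(4,11,11,5) → FL=S FR=W RL=W RR=S
cmd 5: advance +4 → t=34, phase=(8,3,3,9) → FL=W FR=S RL=S RR=W
cmd 6: advance +2 → t=36, phase=(10,5,5,11) → FL=W FR=S RL=S RR=W


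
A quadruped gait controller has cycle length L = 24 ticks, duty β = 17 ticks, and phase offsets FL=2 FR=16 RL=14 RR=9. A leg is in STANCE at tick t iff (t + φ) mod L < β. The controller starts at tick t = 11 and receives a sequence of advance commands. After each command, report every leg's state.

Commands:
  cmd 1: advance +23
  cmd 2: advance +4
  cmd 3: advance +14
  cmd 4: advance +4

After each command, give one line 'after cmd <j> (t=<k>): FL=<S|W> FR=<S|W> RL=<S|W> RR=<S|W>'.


after cmd 1 (t=34): FL=S FR=S RL=S RR=W
after cmd 2 (t=38): FL=S FR=S RL=S RR=W
after cmd 3 (t=52): FL=S FR=W RL=W RR=S
after cmd 4 (t=56): FL=S FR=S RL=W RR=W

start t=11: FL=S FR=S RL=S RR=W
cmd 1: advance +23 → t=34, phase=(12,2,0,19) → FL=S FR=S RL=S RR=W
cmd 2: advance +4 → t=38, phase=(16,6,4,23) → FL=S FR=S RL=S RR=W
cmd 3: advance +14 → t=52, phase=(6,20,18,13) → FL=S FR=W RL=W RR=S
cmd 4: advance +4 → t=56, phase=(10,0,22,17) → FL=S FR=S RL=W RR=W


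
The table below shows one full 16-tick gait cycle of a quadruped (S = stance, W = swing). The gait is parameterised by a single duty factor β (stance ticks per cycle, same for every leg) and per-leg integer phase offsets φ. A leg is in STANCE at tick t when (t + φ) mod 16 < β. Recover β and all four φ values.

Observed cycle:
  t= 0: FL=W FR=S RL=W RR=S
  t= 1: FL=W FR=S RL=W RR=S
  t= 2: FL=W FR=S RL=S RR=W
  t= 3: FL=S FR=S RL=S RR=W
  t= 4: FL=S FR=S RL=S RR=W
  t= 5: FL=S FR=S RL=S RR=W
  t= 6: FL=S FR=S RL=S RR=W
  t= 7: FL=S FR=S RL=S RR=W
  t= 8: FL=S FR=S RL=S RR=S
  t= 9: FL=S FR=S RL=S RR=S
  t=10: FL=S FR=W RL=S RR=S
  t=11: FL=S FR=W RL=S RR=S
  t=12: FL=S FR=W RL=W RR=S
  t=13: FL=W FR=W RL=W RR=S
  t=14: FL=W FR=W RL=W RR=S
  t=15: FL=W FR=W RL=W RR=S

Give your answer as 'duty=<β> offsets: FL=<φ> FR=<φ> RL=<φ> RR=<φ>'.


duty β = stance ticks per leg = 10
FL: stance ticks = 10; W→S at t=3 → φ=13
FR: stance ticks = 10; W→S at t=0 → φ=0
RL: stance ticks = 10; W→S at t=2 → φ=14
RR: stance ticks = 10; W→S at t=8 → φ=8

duty=10 offsets: FL=13 FR=0 RL=14 RR=8


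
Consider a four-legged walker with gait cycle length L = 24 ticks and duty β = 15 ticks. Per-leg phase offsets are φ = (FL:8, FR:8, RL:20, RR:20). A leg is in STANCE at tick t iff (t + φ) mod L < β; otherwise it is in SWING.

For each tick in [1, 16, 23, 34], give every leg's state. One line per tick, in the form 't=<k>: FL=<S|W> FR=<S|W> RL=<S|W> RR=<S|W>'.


t=1: FL=S FR=S RL=W RR=W
t=16: FL=S FR=S RL=S RR=S
t=23: FL=S FR=S RL=W RR=W
t=34: FL=W FR=W RL=S RR=S

t=1: phase=(9,9,21,21) vs β=15 → FL=S FR=S RL=W RR=W
t=16: phase=(0,0,12,12) vs β=15 → FL=S FR=S RL=S RR=S
t=23: phase=(7,7,19,19) vs β=15 → FL=S FR=S RL=W RR=W
t=34: phase=(18,18,6,6) vs β=15 → FL=W FR=W RL=S RR=S


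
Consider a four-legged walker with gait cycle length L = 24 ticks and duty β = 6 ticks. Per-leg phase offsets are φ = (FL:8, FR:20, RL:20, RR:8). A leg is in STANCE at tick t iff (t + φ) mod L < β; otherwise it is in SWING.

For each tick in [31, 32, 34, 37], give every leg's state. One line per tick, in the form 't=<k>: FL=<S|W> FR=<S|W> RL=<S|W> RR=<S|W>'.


t=31: FL=W FR=S RL=S RR=W
t=32: FL=W FR=S RL=S RR=W
t=34: FL=W FR=W RL=W RR=W
t=37: FL=W FR=W RL=W RR=W

t=31: phase=(15,3,3,15) vs β=6 → FL=W FR=S RL=S RR=W
t=32: phase=(16,4,4,16) vs β=6 → FL=W FR=S RL=S RR=W
t=34: phase=(18,6,6,18) vs β=6 → FL=W FR=W RL=W RR=W
t=37: phase=(21,9,9,21) vs β=6 → FL=W FR=W RL=W RR=W


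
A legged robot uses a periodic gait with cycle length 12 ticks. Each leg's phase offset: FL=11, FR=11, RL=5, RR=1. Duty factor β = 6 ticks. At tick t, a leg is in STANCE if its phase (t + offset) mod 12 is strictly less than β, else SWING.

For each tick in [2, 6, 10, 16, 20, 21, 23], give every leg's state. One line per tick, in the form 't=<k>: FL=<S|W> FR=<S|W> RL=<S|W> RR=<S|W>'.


t=2: phase=(1,1,7,3) vs β=6 → FL=S FR=S RL=W RR=S
t=6: phase=(5,5,11,7) vs β=6 → FL=S FR=S RL=W RR=W
t=10: phase=(9,9,3,11) vs β=6 → FL=W FR=W RL=S RR=W
t=16: phase=(3,3,9,5) vs β=6 → FL=S FR=S RL=W RR=S
t=20: phase=(7,7,1,9) vs β=6 → FL=W FR=W RL=S RR=W
t=21: phase=(8,8,2,10) vs β=6 → FL=W FR=W RL=S RR=W
t=23: phase=(10,10,4,0) vs β=6 → FL=W FR=W RL=S RR=S

t=2: FL=S FR=S RL=W RR=S
t=6: FL=S FR=S RL=W RR=W
t=10: FL=W FR=W RL=S RR=W
t=16: FL=S FR=S RL=W RR=S
t=20: FL=W FR=W RL=S RR=W
t=21: FL=W FR=W RL=S RR=W
t=23: FL=W FR=W RL=S RR=S


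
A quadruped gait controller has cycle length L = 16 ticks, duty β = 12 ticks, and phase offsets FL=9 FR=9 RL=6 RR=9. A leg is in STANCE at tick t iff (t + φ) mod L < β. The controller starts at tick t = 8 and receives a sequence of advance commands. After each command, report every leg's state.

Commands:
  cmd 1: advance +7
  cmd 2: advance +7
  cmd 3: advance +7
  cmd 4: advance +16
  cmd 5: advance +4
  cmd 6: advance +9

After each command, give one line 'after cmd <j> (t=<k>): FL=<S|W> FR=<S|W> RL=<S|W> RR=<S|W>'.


after cmd 1 (t=15): FL=S FR=S RL=S RR=S
after cmd 2 (t=22): FL=W FR=W RL=W RR=W
after cmd 3 (t=29): FL=S FR=S RL=S RR=S
after cmd 4 (t=45): FL=S FR=S RL=S RR=S
after cmd 5 (t=49): FL=S FR=S RL=S RR=S
after cmd 6 (t=58): FL=S FR=S RL=S RR=S

start t=8: FL=S FR=S RL=W RR=S
cmd 1: advance +7 → t=15, phase=(8,8,5,8) → FL=S FR=S RL=S RR=S
cmd 2: advance +7 → t=22, phase=(15,15,12,15) → FL=W FR=W RL=W RR=W
cmd 3: advance +7 → t=29, phase=(6,6,3,6) → FL=S FR=S RL=S RR=S
cmd 4: advance +16 → t=45, phase=(6,6,3,6) → FL=S FR=S RL=S RR=S
cmd 5: advance +4 → t=49, phase=(10,10,7,10) → FL=S FR=S RL=S RR=S
cmd 6: advance +9 → t=58, phase=(3,3,0,3) → FL=S FR=S RL=S RR=S


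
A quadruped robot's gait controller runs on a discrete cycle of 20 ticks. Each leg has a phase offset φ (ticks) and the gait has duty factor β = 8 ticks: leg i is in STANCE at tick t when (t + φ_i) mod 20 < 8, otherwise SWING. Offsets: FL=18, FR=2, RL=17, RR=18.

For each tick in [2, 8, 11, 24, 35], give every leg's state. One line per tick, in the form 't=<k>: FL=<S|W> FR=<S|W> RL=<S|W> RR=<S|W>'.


t=2: FL=S FR=S RL=W RR=S
t=8: FL=S FR=W RL=S RR=S
t=11: FL=W FR=W RL=W RR=W
t=24: FL=S FR=S RL=S RR=S
t=35: FL=W FR=W RL=W RR=W

t=2: phase=(0,4,19,0) vs β=8 → FL=S FR=S RL=W RR=S
t=8: phase=(6,10,5,6) vs β=8 → FL=S FR=W RL=S RR=S
t=11: phase=(9,13,8,9) vs β=8 → FL=W FR=W RL=W RR=W
t=24: phase=(2,6,1,2) vs β=8 → FL=S FR=S RL=S RR=S
t=35: phase=(13,17,12,13) vs β=8 → FL=W FR=W RL=W RR=W


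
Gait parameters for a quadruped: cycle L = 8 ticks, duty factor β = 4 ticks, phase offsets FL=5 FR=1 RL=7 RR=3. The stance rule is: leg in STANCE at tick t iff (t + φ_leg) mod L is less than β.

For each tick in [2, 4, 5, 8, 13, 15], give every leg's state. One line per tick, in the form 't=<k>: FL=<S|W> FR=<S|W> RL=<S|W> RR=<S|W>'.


t=2: FL=W FR=S RL=S RR=W
t=4: FL=S FR=W RL=S RR=W
t=5: FL=S FR=W RL=W RR=S
t=8: FL=W FR=S RL=W RR=S
t=13: FL=S FR=W RL=W RR=S
t=15: FL=W FR=S RL=W RR=S

t=2: phase=(7,3,1,5) vs β=4 → FL=W FR=S RL=S RR=W
t=4: phase=(1,5,3,7) vs β=4 → FL=S FR=W RL=S RR=W
t=5: phase=(2,6,4,0) vs β=4 → FL=S FR=W RL=W RR=S
t=8: phase=(5,1,7,3) vs β=4 → FL=W FR=S RL=W RR=S
t=13: phase=(2,6,4,0) vs β=4 → FL=S FR=W RL=W RR=S
t=15: phase=(4,0,6,2) vs β=4 → FL=W FR=S RL=W RR=S


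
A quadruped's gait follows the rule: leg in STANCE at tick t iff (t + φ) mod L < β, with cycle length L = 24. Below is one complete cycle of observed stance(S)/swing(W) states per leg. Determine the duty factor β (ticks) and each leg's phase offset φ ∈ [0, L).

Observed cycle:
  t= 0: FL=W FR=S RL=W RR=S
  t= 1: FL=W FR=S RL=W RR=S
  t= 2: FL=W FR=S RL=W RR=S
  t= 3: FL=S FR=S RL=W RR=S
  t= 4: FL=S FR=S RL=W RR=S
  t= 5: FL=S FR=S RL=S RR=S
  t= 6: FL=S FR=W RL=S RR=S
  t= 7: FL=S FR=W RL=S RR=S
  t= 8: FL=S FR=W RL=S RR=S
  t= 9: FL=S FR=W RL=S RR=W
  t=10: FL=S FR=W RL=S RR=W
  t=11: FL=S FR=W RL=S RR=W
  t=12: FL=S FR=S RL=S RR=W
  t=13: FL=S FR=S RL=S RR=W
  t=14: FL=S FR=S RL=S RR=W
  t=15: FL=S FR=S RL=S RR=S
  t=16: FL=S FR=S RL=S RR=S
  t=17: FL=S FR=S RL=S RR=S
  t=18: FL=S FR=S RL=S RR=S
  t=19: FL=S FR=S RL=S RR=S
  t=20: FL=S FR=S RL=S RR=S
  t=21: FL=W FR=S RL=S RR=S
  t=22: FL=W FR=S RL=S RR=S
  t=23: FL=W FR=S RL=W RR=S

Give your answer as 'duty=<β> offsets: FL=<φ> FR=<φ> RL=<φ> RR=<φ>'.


duty=18 offsets: FL=21 FR=12 RL=19 RR=9

duty β = stance ticks per leg = 18
FL: stance ticks = 18; W→S at t=3 → φ=21
FR: stance ticks = 18; W→S at t=12 → φ=12
RL: stance ticks = 18; W→S at t=5 → φ=19
RR: stance ticks = 18; W→S at t=15 → φ=9


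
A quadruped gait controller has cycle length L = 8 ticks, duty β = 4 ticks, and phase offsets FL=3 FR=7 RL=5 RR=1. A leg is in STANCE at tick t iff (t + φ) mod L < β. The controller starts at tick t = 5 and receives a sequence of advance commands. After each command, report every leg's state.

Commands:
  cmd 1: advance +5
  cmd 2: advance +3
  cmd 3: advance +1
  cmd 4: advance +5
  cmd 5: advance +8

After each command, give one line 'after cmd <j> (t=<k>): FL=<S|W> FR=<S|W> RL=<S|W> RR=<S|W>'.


start t=5: FL=S FR=W RL=S RR=W
cmd 1: advance +5 → t=10, phase=(5,1,7,3) → FL=W FR=S RL=W RR=S
cmd 2: advance +3 → t=13, phase=(0,4,2,6) → FL=S FR=W RL=S RR=W
cmd 3: advance +1 → t=14, phase=(1,5,3,7) → FL=S FR=W RL=S RR=W
cmd 4: advance +5 → t=19, phase=(6,2,0,4) → FL=W FR=S RL=S RR=W
cmd 5: advance +8 → t=27, phase=(6,2,0,4) → FL=W FR=S RL=S RR=W

after cmd 1 (t=10): FL=W FR=S RL=W RR=S
after cmd 2 (t=13): FL=S FR=W RL=S RR=W
after cmd 3 (t=14): FL=S FR=W RL=S RR=W
after cmd 4 (t=19): FL=W FR=S RL=S RR=W
after cmd 5 (t=27): FL=W FR=S RL=S RR=W


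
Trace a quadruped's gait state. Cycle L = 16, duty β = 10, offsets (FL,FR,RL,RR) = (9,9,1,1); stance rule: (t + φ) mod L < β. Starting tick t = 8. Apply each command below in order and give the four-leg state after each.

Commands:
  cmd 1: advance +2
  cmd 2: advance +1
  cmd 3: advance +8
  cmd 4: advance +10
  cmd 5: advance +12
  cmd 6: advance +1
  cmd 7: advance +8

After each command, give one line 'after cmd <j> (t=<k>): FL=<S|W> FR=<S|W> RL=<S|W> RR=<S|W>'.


after cmd 1 (t=10): FL=S FR=S RL=W RR=W
after cmd 2 (t=11): FL=S FR=S RL=W RR=W
after cmd 3 (t=19): FL=W FR=W RL=S RR=S
after cmd 4 (t=29): FL=S FR=S RL=W RR=W
after cmd 5 (t=41): FL=S FR=S RL=W RR=W
after cmd 6 (t=42): FL=S FR=S RL=W RR=W
after cmd 7 (t=50): FL=W FR=W RL=S RR=S

start t=8: FL=S FR=S RL=S RR=S
cmd 1: advance +2 → t=10, phase=(3,3,11,11) → FL=S FR=S RL=W RR=W
cmd 2: advance +1 → t=11, phase=(4,4,12,12) → FL=S FR=S RL=W RR=W
cmd 3: advance +8 → t=19, phase=(12,12,4,4) → FL=W FR=W RL=S RR=S
cmd 4: advance +10 → t=29, phase=(6,6,14,14) → FL=S FR=S RL=W RR=W
cmd 5: advance +12 → t=41, phase=(2,2,10,10) → FL=S FR=S RL=W RR=W
cmd 6: advance +1 → t=42, phase=(3,3,11,11) → FL=S FR=S RL=W RR=W
cmd 7: advance +8 → t=50, phase=(11,11,3,3) → FL=W FR=W RL=S RR=S


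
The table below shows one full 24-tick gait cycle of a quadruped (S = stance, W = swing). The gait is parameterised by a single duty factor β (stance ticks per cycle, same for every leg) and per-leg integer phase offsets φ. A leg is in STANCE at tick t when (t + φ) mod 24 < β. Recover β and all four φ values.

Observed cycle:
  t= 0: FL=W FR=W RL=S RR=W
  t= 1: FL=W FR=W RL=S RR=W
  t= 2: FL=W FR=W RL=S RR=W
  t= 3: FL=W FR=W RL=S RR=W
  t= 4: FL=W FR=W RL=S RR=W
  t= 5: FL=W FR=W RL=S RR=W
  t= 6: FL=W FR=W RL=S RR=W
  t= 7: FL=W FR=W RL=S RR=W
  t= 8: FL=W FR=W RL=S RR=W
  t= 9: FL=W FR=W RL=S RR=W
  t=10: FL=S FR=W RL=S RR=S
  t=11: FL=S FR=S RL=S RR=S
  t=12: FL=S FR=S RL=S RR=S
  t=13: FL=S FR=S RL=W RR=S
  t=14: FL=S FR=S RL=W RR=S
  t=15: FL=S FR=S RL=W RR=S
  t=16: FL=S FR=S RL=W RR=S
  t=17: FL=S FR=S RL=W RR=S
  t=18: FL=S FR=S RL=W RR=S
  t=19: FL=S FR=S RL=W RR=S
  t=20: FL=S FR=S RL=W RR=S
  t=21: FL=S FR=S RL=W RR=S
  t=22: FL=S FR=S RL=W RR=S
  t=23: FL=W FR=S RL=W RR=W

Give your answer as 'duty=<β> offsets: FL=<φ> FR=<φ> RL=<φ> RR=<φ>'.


duty β = stance ticks per leg = 13
FL: stance ticks = 13; W→S at t=10 → φ=14
FR: stance ticks = 13; W→S at t=11 → φ=13
RL: stance ticks = 13; W→S at t=0 → φ=0
RR: stance ticks = 13; W→S at t=10 → φ=14

duty=13 offsets: FL=14 FR=13 RL=0 RR=14


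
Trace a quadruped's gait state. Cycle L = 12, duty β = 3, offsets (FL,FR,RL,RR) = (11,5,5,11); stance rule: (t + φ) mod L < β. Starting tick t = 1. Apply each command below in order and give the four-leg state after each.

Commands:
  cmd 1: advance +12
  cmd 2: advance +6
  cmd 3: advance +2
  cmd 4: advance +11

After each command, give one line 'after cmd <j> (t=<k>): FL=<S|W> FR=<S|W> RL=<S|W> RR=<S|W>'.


start t=1: FL=S FR=W RL=W RR=S
cmd 1: advance +12 → t=13, phase=(0,6,6,0) → FL=S FR=W RL=W RR=S
cmd 2: advance +6 → t=19, phase=(6,0,0,6) → FL=W FR=S RL=S RR=W
cmd 3: advance +2 → t=21, phase=(8,2,2,8) → FL=W FR=S RL=S RR=W
cmd 4: advance +11 → t=32, phase=(7,1,1,7) → FL=W FR=S RL=S RR=W

after cmd 1 (t=13): FL=S FR=W RL=W RR=S
after cmd 2 (t=19): FL=W FR=S RL=S RR=W
after cmd 3 (t=21): FL=W FR=S RL=S RR=W
after cmd 4 (t=32): FL=W FR=S RL=S RR=W


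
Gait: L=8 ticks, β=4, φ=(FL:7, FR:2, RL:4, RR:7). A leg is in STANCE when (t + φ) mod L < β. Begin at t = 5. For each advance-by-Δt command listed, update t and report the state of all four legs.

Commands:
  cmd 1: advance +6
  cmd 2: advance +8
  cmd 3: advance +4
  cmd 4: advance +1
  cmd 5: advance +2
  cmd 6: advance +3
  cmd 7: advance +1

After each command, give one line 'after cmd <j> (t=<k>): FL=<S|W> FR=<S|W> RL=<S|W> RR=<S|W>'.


after cmd 1 (t=11): FL=S FR=W RL=W RR=S
after cmd 2 (t=19): FL=S FR=W RL=W RR=S
after cmd 3 (t=23): FL=W FR=S RL=S RR=W
after cmd 4 (t=24): FL=W FR=S RL=W RR=W
after cmd 5 (t=26): FL=S FR=W RL=W RR=S
after cmd 6 (t=29): FL=W FR=W RL=S RR=W
after cmd 7 (t=30): FL=W FR=S RL=S RR=W

start t=5: FL=W FR=W RL=S RR=W
cmd 1: advance +6 → t=11, phase=(2,5,7,2) → FL=S FR=W RL=W RR=S
cmd 2: advance +8 → t=19, phase=(2,5,7,2) → FL=S FR=W RL=W RR=S
cmd 3: advance +4 → t=23, phase=(6,1,3,6) → FL=W FR=S RL=S RR=W
cmd 4: advance +1 → t=24, phase=(7,2,4,7) → FL=W FR=S RL=W RR=W
cmd 5: advance +2 → t=26, phase=(1,4,6,1) → FL=S FR=W RL=W RR=S
cmd 6: advance +3 → t=29, phase=(4,7,1,4) → FL=W FR=W RL=S RR=W
cmd 7: advance +1 → t=30, phase=(5,0,2,5) → FL=W FR=S RL=S RR=W


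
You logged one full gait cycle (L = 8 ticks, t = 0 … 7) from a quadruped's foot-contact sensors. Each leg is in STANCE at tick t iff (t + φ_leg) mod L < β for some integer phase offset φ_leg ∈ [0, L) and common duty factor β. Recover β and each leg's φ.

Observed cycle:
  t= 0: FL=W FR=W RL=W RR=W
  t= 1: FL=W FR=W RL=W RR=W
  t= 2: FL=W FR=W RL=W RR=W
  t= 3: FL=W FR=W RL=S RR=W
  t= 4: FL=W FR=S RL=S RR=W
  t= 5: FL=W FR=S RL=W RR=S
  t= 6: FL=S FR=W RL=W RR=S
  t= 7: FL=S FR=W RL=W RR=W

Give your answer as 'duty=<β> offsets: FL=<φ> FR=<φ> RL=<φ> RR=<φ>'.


duty=2 offsets: FL=2 FR=4 RL=5 RR=3

duty β = stance ticks per leg = 2
FL: stance ticks = 2; W→S at t=6 → φ=2
FR: stance ticks = 2; W→S at t=4 → φ=4
RL: stance ticks = 2; W→S at t=3 → φ=5
RR: stance ticks = 2; W→S at t=5 → φ=3


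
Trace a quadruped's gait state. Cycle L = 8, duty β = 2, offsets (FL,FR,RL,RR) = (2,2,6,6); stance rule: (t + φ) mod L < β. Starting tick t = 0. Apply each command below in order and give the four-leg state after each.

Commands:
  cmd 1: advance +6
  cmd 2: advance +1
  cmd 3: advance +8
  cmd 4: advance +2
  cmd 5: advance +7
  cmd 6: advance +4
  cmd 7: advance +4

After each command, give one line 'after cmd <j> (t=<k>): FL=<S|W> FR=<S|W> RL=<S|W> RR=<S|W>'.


start t=0: FL=W FR=W RL=W RR=W
cmd 1: advance +6 → t=6, phase=(0,0,4,4) → FL=S FR=S RL=W RR=W
cmd 2: advance +1 → t=7, phase=(1,1,5,5) → FL=S FR=S RL=W RR=W
cmd 3: advance +8 → t=15, phase=(1,1,5,5) → FL=S FR=S RL=W RR=W
cmd 4: advance +2 → t=17, phase=(3,3,7,7) → FL=W FR=W RL=W RR=W
cmd 5: advance +7 → t=24, phase=(2,2,6,6) → FL=W FR=W RL=W RR=W
cmd 6: advance +4 → t=28, phase=(6,6,2,2) → FL=W FR=W RL=W RR=W
cmd 7: advance +4 → t=32, phase=(2,2,6,6) → FL=W FR=W RL=W RR=W

after cmd 1 (t=6): FL=S FR=S RL=W RR=W
after cmd 2 (t=7): FL=S FR=S RL=W RR=W
after cmd 3 (t=15): FL=S FR=S RL=W RR=W
after cmd 4 (t=17): FL=W FR=W RL=W RR=W
after cmd 5 (t=24): FL=W FR=W RL=W RR=W
after cmd 6 (t=28): FL=W FR=W RL=W RR=W
after cmd 7 (t=32): FL=W FR=W RL=W RR=W


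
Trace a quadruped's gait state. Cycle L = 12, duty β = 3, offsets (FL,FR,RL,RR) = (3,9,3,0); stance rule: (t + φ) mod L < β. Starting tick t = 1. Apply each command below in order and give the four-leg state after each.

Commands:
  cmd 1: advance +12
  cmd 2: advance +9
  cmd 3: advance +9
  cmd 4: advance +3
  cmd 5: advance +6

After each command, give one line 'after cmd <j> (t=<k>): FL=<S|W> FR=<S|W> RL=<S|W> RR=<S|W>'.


after cmd 1 (t=13): FL=W FR=W RL=W RR=S
after cmd 2 (t=22): FL=S FR=W RL=S RR=W
after cmd 3 (t=31): FL=W FR=W RL=W RR=W
after cmd 4 (t=34): FL=S FR=W RL=S RR=W
after cmd 5 (t=40): FL=W FR=S RL=W RR=W

start t=1: FL=W FR=W RL=W RR=S
cmd 1: advance +12 → t=13, phase=(4,10,4,1) → FL=W FR=W RL=W RR=S
cmd 2: advance +9 → t=22, phase=(1,7,1,10) → FL=S FR=W RL=S RR=W
cmd 3: advance +9 → t=31, phase=(10,4,10,7) → FL=W FR=W RL=W RR=W
cmd 4: advance +3 → t=34, phase=(1,7,1,10) → FL=S FR=W RL=S RR=W
cmd 5: advance +6 → t=40, phase=(7,1,7,4) → FL=W FR=S RL=W RR=W


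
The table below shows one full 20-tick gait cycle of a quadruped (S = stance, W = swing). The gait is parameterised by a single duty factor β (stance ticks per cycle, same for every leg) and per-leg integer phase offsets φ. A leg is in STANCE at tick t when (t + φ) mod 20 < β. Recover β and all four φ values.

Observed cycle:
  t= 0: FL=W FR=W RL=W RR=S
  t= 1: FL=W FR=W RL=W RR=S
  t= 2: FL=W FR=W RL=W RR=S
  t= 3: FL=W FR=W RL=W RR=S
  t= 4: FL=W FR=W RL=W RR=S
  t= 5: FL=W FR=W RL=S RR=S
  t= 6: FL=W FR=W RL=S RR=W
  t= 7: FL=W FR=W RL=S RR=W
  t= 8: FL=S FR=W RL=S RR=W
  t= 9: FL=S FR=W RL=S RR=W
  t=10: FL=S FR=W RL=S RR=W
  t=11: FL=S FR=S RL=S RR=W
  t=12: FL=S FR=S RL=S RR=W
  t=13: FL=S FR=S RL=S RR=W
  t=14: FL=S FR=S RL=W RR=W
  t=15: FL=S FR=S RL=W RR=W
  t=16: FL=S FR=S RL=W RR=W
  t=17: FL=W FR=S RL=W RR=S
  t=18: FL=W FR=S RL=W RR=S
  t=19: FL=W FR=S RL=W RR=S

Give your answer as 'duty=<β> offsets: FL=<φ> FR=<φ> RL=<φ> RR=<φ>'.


duty=9 offsets: FL=12 FR=9 RL=15 RR=3

duty β = stance ticks per leg = 9
FL: stance ticks = 9; W→S at t=8 → φ=12
FR: stance ticks = 9; W→S at t=11 → φ=9
RL: stance ticks = 9; W→S at t=5 → φ=15
RR: stance ticks = 9; W→S at t=17 → φ=3


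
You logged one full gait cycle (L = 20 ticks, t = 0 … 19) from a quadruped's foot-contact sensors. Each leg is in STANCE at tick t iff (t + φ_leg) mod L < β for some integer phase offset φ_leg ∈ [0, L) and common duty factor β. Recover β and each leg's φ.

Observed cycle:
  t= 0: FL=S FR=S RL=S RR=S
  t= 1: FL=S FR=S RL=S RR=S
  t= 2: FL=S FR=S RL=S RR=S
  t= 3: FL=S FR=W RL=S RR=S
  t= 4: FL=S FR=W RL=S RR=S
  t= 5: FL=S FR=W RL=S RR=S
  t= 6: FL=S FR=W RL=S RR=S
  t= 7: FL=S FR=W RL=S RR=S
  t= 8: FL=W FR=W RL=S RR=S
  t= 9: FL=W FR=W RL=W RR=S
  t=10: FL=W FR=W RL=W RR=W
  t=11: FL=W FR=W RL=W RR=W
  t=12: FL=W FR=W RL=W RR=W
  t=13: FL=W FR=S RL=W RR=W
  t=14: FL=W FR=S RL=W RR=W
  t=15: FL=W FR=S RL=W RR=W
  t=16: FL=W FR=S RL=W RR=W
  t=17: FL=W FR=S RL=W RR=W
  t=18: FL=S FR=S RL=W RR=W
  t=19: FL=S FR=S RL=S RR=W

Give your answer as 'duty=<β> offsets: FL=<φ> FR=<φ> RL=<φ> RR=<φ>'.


duty β = stance ticks per leg = 10
FL: stance ticks = 10; W→S at t=18 → φ=2
FR: stance ticks = 10; W→S at t=13 → φ=7
RL: stance ticks = 10; W→S at t=19 → φ=1
RR: stance ticks = 10; W→S at t=0 → φ=0

duty=10 offsets: FL=2 FR=7 RL=1 RR=0


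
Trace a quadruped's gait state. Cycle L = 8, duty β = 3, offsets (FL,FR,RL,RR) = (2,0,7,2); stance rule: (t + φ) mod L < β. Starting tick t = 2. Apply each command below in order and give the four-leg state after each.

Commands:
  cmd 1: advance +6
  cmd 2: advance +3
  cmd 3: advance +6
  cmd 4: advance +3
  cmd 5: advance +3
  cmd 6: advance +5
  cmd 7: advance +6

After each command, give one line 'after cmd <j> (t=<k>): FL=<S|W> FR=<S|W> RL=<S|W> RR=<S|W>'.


after cmd 1 (t=8): FL=S FR=S RL=W RR=S
after cmd 2 (t=11): FL=W FR=W RL=S RR=W
after cmd 3 (t=17): FL=W FR=S RL=S RR=W
after cmd 4 (t=20): FL=W FR=W RL=W RR=W
after cmd 5 (t=23): FL=S FR=W RL=W RR=S
after cmd 6 (t=28): FL=W FR=W RL=W RR=W
after cmd 7 (t=34): FL=W FR=S RL=S RR=W

start t=2: FL=W FR=S RL=S RR=W
cmd 1: advance +6 → t=8, phase=(2,0,7,2) → FL=S FR=S RL=W RR=S
cmd 2: advance +3 → t=11, phase=(5,3,2,5) → FL=W FR=W RL=S RR=W
cmd 3: advance +6 → t=17, phase=(3,1,0,3) → FL=W FR=S RL=S RR=W
cmd 4: advance +3 → t=20, phase=(6,4,3,6) → FL=W FR=W RL=W RR=W
cmd 5: advance +3 → t=23, phase=(1,7,6,1) → FL=S FR=W RL=W RR=S
cmd 6: advance +5 → t=28, phase=(6,4,3,6) → FL=W FR=W RL=W RR=W
cmd 7: advance +6 → t=34, phase=(4,2,1,4) → FL=W FR=S RL=S RR=W


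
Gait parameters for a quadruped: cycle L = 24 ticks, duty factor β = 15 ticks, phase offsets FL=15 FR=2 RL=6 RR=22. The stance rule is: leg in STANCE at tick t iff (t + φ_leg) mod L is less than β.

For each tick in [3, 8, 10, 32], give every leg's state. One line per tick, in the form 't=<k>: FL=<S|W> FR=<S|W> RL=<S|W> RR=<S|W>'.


t=3: phase=(18,5,9,1) vs β=15 → FL=W FR=S RL=S RR=S
t=8: phase=(23,10,14,6) vs β=15 → FL=W FR=S RL=S RR=S
t=10: phase=(1,12,16,8) vs β=15 → FL=S FR=S RL=W RR=S
t=32: phase=(23,10,14,6) vs β=15 → FL=W FR=S RL=S RR=S

t=3: FL=W FR=S RL=S RR=S
t=8: FL=W FR=S RL=S RR=S
t=10: FL=S FR=S RL=W RR=S
t=32: FL=W FR=S RL=S RR=S


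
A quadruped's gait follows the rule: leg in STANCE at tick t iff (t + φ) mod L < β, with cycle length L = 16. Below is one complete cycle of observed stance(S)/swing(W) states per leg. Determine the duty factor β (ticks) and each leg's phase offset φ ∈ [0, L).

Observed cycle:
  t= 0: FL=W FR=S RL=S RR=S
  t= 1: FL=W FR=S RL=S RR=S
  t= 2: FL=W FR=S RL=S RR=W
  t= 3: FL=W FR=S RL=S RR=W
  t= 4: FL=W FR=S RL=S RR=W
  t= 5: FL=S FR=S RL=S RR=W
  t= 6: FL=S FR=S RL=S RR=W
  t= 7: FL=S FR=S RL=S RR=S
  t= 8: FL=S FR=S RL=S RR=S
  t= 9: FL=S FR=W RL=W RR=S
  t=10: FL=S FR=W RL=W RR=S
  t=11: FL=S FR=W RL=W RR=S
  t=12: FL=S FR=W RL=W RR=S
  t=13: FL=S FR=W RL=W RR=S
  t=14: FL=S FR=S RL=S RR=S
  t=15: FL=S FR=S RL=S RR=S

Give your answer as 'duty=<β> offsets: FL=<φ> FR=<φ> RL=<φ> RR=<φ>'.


duty=11 offsets: FL=11 FR=2 RL=2 RR=9

duty β = stance ticks per leg = 11
FL: stance ticks = 11; W→S at t=5 → φ=11
FR: stance ticks = 11; W→S at t=14 → φ=2
RL: stance ticks = 11; W→S at t=14 → φ=2
RR: stance ticks = 11; W→S at t=7 → φ=9


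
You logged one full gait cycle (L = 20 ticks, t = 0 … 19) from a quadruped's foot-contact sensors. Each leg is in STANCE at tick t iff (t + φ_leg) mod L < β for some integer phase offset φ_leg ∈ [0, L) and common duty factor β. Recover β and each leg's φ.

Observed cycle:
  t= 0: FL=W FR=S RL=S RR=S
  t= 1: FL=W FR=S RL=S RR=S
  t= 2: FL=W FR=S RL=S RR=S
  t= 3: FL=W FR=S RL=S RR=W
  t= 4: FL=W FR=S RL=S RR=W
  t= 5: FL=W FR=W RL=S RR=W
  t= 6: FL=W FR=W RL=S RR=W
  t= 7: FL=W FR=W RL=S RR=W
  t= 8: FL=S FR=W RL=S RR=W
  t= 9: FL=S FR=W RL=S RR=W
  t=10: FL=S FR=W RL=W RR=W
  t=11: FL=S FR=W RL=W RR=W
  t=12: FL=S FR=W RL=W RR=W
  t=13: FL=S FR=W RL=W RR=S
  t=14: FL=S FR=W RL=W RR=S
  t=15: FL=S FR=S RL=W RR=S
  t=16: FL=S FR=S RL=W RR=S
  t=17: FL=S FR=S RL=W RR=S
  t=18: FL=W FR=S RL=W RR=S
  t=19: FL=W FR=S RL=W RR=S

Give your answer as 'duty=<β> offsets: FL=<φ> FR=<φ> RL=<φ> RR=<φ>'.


duty=10 offsets: FL=12 FR=5 RL=0 RR=7

duty β = stance ticks per leg = 10
FL: stance ticks = 10; W→S at t=8 → φ=12
FR: stance ticks = 10; W→S at t=15 → φ=5
RL: stance ticks = 10; W→S at t=0 → φ=0
RR: stance ticks = 10; W→S at t=13 → φ=7


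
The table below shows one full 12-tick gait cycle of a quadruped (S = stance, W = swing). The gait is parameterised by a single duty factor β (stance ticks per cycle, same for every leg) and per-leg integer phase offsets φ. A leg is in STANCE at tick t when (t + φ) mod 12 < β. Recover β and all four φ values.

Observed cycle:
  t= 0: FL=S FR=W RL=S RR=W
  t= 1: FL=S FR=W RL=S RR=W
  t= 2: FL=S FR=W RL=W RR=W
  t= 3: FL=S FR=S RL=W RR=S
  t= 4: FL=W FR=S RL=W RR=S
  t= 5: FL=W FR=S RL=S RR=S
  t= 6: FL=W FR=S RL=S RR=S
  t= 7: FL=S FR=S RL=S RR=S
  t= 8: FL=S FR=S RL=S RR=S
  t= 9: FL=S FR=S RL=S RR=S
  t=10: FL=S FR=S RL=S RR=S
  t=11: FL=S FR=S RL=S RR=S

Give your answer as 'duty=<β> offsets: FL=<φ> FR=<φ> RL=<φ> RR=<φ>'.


duty β = stance ticks per leg = 9
FL: stance ticks = 9; W→S at t=7 → φ=5
FR: stance ticks = 9; W→S at t=3 → φ=9
RL: stance ticks = 9; W→S at t=5 → φ=7
RR: stance ticks = 9; W→S at t=3 → φ=9

duty=9 offsets: FL=5 FR=9 RL=7 RR=9


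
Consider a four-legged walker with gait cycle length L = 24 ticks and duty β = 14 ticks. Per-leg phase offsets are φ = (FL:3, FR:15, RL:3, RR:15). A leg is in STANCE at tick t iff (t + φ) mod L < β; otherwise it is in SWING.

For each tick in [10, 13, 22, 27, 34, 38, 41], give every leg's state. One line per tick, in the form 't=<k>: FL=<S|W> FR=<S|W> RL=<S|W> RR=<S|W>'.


t=10: FL=S FR=S RL=S RR=S
t=13: FL=W FR=S RL=W RR=S
t=22: FL=S FR=S RL=S RR=S
t=27: FL=S FR=W RL=S RR=W
t=34: FL=S FR=S RL=S RR=S
t=38: FL=W FR=S RL=W RR=S
t=41: FL=W FR=S RL=W RR=S

t=10: phase=(13,1,13,1) vs β=14 → FL=S FR=S RL=S RR=S
t=13: phase=(16,4,16,4) vs β=14 → FL=W FR=S RL=W RR=S
t=22: phase=(1,13,1,13) vs β=14 → FL=S FR=S RL=S RR=S
t=27: phase=(6,18,6,18) vs β=14 → FL=S FR=W RL=S RR=W
t=34: phase=(13,1,13,1) vs β=14 → FL=S FR=S RL=S RR=S
t=38: phase=(17,5,17,5) vs β=14 → FL=W FR=S RL=W RR=S
t=41: phase=(20,8,20,8) vs β=14 → FL=W FR=S RL=W RR=S


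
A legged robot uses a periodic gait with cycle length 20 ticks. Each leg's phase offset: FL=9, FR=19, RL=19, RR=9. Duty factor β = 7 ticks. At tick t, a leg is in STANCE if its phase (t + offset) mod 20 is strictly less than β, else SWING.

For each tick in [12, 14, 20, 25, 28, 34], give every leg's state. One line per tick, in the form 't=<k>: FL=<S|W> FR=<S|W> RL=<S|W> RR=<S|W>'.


t=12: phase=(1,11,11,1) vs β=7 → FL=S FR=W RL=W RR=S
t=14: phase=(3,13,13,3) vs β=7 → FL=S FR=W RL=W RR=S
t=20: phase=(9,19,19,9) vs β=7 → FL=W FR=W RL=W RR=W
t=25: phase=(14,4,4,14) vs β=7 → FL=W FR=S RL=S RR=W
t=28: phase=(17,7,7,17) vs β=7 → FL=W FR=W RL=W RR=W
t=34: phase=(3,13,13,3) vs β=7 → FL=S FR=W RL=W RR=S

t=12: FL=S FR=W RL=W RR=S
t=14: FL=S FR=W RL=W RR=S
t=20: FL=W FR=W RL=W RR=W
t=25: FL=W FR=S RL=S RR=W
t=28: FL=W FR=W RL=W RR=W
t=34: FL=S FR=W RL=W RR=S


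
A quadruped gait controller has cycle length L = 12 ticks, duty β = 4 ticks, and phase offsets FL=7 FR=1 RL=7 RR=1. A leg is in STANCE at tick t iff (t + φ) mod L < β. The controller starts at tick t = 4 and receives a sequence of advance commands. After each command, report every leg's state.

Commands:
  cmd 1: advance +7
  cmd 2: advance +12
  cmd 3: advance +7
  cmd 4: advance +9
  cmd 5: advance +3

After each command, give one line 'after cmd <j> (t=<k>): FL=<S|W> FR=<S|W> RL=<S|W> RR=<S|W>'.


after cmd 1 (t=11): FL=W FR=S RL=W RR=S
after cmd 2 (t=23): FL=W FR=S RL=W RR=S
after cmd 3 (t=30): FL=S FR=W RL=S RR=W
after cmd 4 (t=39): FL=W FR=W RL=W RR=W
after cmd 5 (t=42): FL=S FR=W RL=S RR=W

start t=4: FL=W FR=W RL=W RR=W
cmd 1: advance +7 → t=11, phase=(6,0,6,0) → FL=W FR=S RL=W RR=S
cmd 2: advance +12 → t=23, phase=(6,0,6,0) → FL=W FR=S RL=W RR=S
cmd 3: advance +7 → t=30, phase=(1,7,1,7) → FL=S FR=W RL=S RR=W
cmd 4: advance +9 → t=39, phase=(10,4,10,4) → FL=W FR=W RL=W RR=W
cmd 5: advance +3 → t=42, phase=(1,7,1,7) → FL=S FR=W RL=S RR=W


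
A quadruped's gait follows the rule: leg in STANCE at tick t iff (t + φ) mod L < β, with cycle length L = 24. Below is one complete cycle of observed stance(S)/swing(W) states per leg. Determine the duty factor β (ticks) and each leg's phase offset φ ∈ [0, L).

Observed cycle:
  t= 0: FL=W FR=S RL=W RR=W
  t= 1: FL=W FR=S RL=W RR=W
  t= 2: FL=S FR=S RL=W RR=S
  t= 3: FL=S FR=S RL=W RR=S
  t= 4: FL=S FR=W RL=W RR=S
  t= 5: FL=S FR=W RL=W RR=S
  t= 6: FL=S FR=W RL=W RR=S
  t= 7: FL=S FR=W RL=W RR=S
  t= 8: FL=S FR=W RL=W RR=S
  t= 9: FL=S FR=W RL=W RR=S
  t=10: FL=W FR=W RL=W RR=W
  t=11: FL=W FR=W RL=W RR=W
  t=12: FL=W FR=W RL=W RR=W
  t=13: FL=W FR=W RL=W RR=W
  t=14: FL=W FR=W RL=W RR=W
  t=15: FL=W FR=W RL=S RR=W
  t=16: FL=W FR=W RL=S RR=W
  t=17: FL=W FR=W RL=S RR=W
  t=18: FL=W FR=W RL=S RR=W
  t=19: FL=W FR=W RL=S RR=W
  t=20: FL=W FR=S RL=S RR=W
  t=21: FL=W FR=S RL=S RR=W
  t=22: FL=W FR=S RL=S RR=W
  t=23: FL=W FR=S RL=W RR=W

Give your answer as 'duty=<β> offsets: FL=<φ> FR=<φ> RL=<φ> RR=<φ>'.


duty β = stance ticks per leg = 8
FL: stance ticks = 8; W→S at t=2 → φ=22
FR: stance ticks = 8; W→S at t=20 → φ=4
RL: stance ticks = 8; W→S at t=15 → φ=9
RR: stance ticks = 8; W→S at t=2 → φ=22

duty=8 offsets: FL=22 FR=4 RL=9 RR=22


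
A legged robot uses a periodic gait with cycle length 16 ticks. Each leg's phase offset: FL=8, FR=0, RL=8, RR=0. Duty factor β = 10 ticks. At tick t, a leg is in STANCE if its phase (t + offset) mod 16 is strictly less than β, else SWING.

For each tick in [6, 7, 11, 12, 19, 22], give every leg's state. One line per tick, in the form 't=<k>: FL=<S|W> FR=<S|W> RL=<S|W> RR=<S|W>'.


t=6: FL=W FR=S RL=W RR=S
t=7: FL=W FR=S RL=W RR=S
t=11: FL=S FR=W RL=S RR=W
t=12: FL=S FR=W RL=S RR=W
t=19: FL=W FR=S RL=W RR=S
t=22: FL=W FR=S RL=W RR=S

t=6: phase=(14,6,14,6) vs β=10 → FL=W FR=S RL=W RR=S
t=7: phase=(15,7,15,7) vs β=10 → FL=W FR=S RL=W RR=S
t=11: phase=(3,11,3,11) vs β=10 → FL=S FR=W RL=S RR=W
t=12: phase=(4,12,4,12) vs β=10 → FL=S FR=W RL=S RR=W
t=19: phase=(11,3,11,3) vs β=10 → FL=W FR=S RL=W RR=S
t=22: phase=(14,6,14,6) vs β=10 → FL=W FR=S RL=W RR=S


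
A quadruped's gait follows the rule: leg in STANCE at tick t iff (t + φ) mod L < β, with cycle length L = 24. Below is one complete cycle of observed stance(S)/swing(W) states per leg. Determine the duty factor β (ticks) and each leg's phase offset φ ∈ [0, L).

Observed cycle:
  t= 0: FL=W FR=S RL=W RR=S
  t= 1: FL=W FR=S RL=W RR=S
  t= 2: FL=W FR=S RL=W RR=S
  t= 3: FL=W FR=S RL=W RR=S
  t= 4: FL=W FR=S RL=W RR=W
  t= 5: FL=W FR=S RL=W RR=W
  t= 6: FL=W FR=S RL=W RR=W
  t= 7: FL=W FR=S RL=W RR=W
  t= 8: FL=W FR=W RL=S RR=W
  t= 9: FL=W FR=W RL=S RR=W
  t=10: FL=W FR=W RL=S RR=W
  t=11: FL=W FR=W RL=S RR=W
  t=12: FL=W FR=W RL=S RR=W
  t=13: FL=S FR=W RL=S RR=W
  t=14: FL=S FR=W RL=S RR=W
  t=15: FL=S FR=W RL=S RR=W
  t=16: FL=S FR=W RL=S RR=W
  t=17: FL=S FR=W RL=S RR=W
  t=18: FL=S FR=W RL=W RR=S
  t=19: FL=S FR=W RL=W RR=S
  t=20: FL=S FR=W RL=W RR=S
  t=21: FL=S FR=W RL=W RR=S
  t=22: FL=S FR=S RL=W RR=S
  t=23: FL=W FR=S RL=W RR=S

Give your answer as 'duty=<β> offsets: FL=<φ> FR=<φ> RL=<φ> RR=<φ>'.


duty β = stance ticks per leg = 10
FL: stance ticks = 10; W→S at t=13 → φ=11
FR: stance ticks = 10; W→S at t=22 → φ=2
RL: stance ticks = 10; W→S at t=8 → φ=16
RR: stance ticks = 10; W→S at t=18 → φ=6

duty=10 offsets: FL=11 FR=2 RL=16 RR=6


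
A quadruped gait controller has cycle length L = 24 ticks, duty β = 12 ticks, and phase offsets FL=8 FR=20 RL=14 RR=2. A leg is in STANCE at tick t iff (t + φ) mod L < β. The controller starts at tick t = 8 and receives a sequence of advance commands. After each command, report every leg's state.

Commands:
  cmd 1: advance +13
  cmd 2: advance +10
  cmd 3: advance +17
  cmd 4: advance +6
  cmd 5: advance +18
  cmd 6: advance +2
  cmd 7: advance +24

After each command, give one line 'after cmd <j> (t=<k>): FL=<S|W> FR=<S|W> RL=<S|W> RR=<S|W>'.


after cmd 1 (t=21): FL=S FR=W RL=S RR=W
after cmd 2 (t=31): FL=W FR=S RL=W RR=S
after cmd 3 (t=48): FL=S FR=W RL=W RR=S
after cmd 4 (t=54): FL=W FR=S RL=W RR=S
after cmd 5 (t=72): FL=S FR=W RL=W RR=S
after cmd 6 (t=74): FL=S FR=W RL=W RR=S
after cmd 7 (t=98): FL=S FR=W RL=W RR=S

start t=8: FL=W FR=S RL=W RR=S
cmd 1: advance +13 → t=21, phase=(5,17,11,23) → FL=S FR=W RL=S RR=W
cmd 2: advance +10 → t=31, phase=(15,3,21,9) → FL=W FR=S RL=W RR=S
cmd 3: advance +17 → t=48, phase=(8,20,14,2) → FL=S FR=W RL=W RR=S
cmd 4: advance +6 → t=54, phase=(14,2,20,8) → FL=W FR=S RL=W RR=S
cmd 5: advance +18 → t=72, phase=(8,20,14,2) → FL=S FR=W RL=W RR=S
cmd 6: advance +2 → t=74, phase=(10,22,16,4) → FL=S FR=W RL=W RR=S
cmd 7: advance +24 → t=98, phase=(10,22,16,4) → FL=S FR=W RL=W RR=S
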